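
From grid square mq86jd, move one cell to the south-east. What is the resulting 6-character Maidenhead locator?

Longitude subsquare j = 9; +1 → 10 = k.
Latitude subsquare d = 3; −1 → 2 = c.

MQ86kc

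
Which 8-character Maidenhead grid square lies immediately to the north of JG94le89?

JG94lf80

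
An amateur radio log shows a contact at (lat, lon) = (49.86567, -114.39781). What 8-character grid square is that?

Offset from 180°W / 90°S: lon 65.60219°, lat 139.86567°.
Field (20°×10°, letters A–R): 65.60219/20 → 3 → D, 139.86567/10 → 13 → N; chars DN.
Square (2°×1°, digits 0–9): 5.60219/2 → 2, 9.86567/1 → 9; chars 29.
Subsquare (5′×2.5′, letters a–x): 1.60219/0.0833333 → 19 → t, 0.86567/0.0416667 → 20 → u; chars tu.
Extended square (30″×15″, digits 0–9): 0.01886/0.00833333 → 2, 0.03234/0.00416667 → 7; chars 27.

DN29tu27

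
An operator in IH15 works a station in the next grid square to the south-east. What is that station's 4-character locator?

IH24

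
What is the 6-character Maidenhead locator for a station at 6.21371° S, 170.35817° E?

RI53es

Shift to the Maidenhead origin (180°W, 90°S): lon 350.3582, lat 83.7863.
Field: 350.3582/20 → 17 → R, 83.7863/10 → 8 → I; chars RI.
Square: 10.3582/2 → 5, 3.7863/1 → 3; chars 53.
Subsquare: 0.3582/0.0833333 → 4 → e, 0.7863/0.0416667 → 18 → s; chars es.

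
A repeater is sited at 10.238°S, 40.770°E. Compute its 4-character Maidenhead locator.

LH09

Add 180° to longitude and 90° to latitude: 220.77, 79.76.
Field: lon ⌊220.77/20⌋ = 11 → L; lat ⌊79.76/10⌋ = 7 → H.
Square: lon ⌊0.77/2⌋ = 0; lat ⌊9.76/1⌋ = 9.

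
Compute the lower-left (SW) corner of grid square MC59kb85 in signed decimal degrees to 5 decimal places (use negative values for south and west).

-60.93750, 70.90000

Field M=12, C=2: +12·20° lon, +2·10° lat → SW at lon 60°, lat -70°.
Square 5, 9: +5·2° lon, +9·1° lat → SW at lon 70°, lat -61°.
Subsquare k=10, b=1: +10·0.0833333° lon, +1·0.0416667° lat → SW at lon 70.8333°, lat -60.9583°.
Extended square 8, 5: +8·0.00833333° lon, +5·0.00416667° lat → SW at lon 70.9°, lat -60.9375°.
latitude -60.93750, longitude 70.90000.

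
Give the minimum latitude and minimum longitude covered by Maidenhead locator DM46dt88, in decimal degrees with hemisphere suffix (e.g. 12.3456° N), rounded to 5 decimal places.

36.82500° N, 111.68333° W

Field D=3, M=12: +3·20° lon, +12·10° lat → SW at lon -120°, lat 30°.
Square 4, 6: +4·2° lon, +6·1° lat → SW at lon -112°, lat 36°.
Subsquare d=3, t=19: +3·0.0833333° lon, +19·0.0416667° lat → SW at lon -111.75°, lat 36.7917°.
Extended square 8, 8: +8·0.00833333° lon, +8·0.00416667° lat → SW at lon -111.683°, lat 36.825°.
latitude 36.82500° N, longitude 111.68333° W.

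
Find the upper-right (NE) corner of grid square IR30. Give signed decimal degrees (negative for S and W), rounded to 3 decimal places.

81.000, -12.000

Field I=8, R=17: +8·20° lon, +17·10° lat → SW at lon -20°, lat 80°.
Square 3, 0: +3·2° lon, +0·1° lat → SW at lon -14°, lat 80°.
Cell spans 2° lon × 1° lat. NE corner is SW corner plus one full cell.
latitude 81.000, longitude -12.000.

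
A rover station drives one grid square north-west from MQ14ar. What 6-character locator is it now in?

MQ04xs

Longitude subsquare a = 0; −1 → -1, wraps to 23 = x, carry into square.
Longitude square 1; −1 → 0.
Latitude subsquare r = 17; +1 → 18 = s.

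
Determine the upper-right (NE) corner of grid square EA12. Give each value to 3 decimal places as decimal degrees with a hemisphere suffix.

Field E=4, A=0: +4·20° lon, +0·10° lat → SW at lon -100°, lat -90°.
Square 1, 2: +1·2° lon, +2·1° lat → SW at lon -98°, lat -88°.
Cell spans 2° lon × 1° lat. NE corner is SW corner plus one full cell.
latitude 87.000° S, longitude 96.000° W.

87.000° S, 96.000° W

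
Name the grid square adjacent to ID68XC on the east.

Longitude subsquare x = 23; +1 → 24, wraps to 0 = a, carry into square.
Longitude square 6; +1 → 7.
The latitude characters are unchanged.

ID78ac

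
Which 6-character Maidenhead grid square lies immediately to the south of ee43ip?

EE43io

Latitude subsquare p = 15; −1 → 14 = o.
The longitude characters are unchanged.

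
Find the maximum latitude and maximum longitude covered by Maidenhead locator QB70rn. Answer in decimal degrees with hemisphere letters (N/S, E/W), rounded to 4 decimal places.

79.4167° S, 155.5000° E

Field Q=16, B=1: +16·20° lon, +1·10° lat → SW at lon 140°, lat -80°.
Square 7, 0: +7·2° lon, +0·1° lat → SW at lon 154°, lat -80°.
Subsquare r=17, n=13: +17·0.0833333° lon, +13·0.0416667° lat → SW at lon 155.417°, lat -79.4583°.
Cell spans 0.0833333° lon × 0.0416667° lat. NE corner is SW corner plus one full cell.
latitude 79.4167° S, longitude 155.5000° E.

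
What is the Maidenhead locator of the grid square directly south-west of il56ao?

Longitude subsquare a = 0; −1 → -1, wraps to 23 = x, carry into square.
Longitude square 5; −1 → 4.
Latitude subsquare o = 14; −1 → 13 = n.

IL46xn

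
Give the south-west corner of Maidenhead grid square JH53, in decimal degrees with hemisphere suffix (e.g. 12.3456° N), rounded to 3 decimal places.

Field J=9, H=7: +9·20° lon, +7·10° lat → SW at lon 0°, lat -20°.
Square 5, 3: +5·2° lon, +3·1° lat → SW at lon 10°, lat -17°.
latitude 17.000° S, longitude 10.000° E.

17.000° S, 10.000° E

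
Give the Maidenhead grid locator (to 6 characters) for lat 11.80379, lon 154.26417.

QK71dt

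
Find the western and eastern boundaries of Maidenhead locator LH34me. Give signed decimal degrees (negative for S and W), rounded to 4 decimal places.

Field L=11, H=7: +11·20° lon, +7·10° lat → SW at lon 40°, lat -20°.
Square 3, 4: +3·2° lon, +4·1° lat → SW at lon 46°, lat -16°.
Subsquare m=12, e=4: +12·0.0833333° lon, +4·0.0416667° lat → SW at lon 47°, lat -15.8333°.
Cell spans 0.0833333° lon × 0.0416667° lat.
west 47.0000, east 47.0833.

47.0000, 47.0833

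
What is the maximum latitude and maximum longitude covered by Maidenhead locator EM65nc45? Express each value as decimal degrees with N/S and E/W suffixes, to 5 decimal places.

Field E=4, M=12: +4·20° lon, +12·10° lat → SW at lon -100°, lat 30°.
Square 6, 5: +6·2° lon, +5·1° lat → SW at lon -88°, lat 35°.
Subsquare n=13, c=2: +13·0.0833333° lon, +2·0.0416667° lat → SW at lon -86.9167°, lat 35.0833°.
Extended square 4, 5: +4·0.00833333° lon, +5·0.00416667° lat → SW at lon -86.8833°, lat 35.1042°.
Cell spans 0.00833333° lon × 0.00416667° lat. NE corner is SW corner plus one full cell.
latitude 35.10833° N, longitude 86.87500° W.

35.10833° N, 86.87500° W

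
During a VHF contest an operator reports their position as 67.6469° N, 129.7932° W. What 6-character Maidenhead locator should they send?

CP57cp

Shift to the Maidenhead origin (180°W, 90°S): lon 50.2068, lat 157.6469.
Field: lon ⌊50.2068/20⌋ = 2 → C; lat ⌊157.6469/10⌋ = 15 → P.
Square: lon ⌊10.2068/2⌋ = 5; lat ⌊7.6469/1⌋ = 7.
Subsquare: lon ⌊0.2068/0.0833333⌋ = 2 → c; lat ⌊0.6469/0.0416667⌋ = 15 → p.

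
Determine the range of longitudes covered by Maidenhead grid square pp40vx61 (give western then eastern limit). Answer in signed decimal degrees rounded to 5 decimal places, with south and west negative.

129.80000, 129.80833

Field P=15, P=15: +15·20° lon, +15·10° lat → SW at lon 120°, lat 60°.
Square 4, 0: +4·2° lon, +0·1° lat → SW at lon 128°, lat 60°.
Subsquare v=21, x=23: +21·0.0833333° lon, +23·0.0416667° lat → SW at lon 129.75°, lat 60.9583°.
Extended square 6, 1: +6·0.00833333° lon, +1·0.00416667° lat → SW at lon 129.8°, lat 60.9625°.
Cell spans 0.00833333° lon × 0.00416667° lat.
west 129.80000, east 129.80833.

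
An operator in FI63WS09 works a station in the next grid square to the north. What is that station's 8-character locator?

FI63wt00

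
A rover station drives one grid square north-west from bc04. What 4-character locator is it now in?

AC95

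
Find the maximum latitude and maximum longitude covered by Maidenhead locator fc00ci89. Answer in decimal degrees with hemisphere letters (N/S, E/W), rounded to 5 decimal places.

Field F=5, C=2: +5·20° lon, +2·10° lat → SW at lon -80°, lat -70°.
Square 0, 0: +0·2° lon, +0·1° lat → SW at lon -80°, lat -70°.
Subsquare c=2, i=8: +2·0.0833333° lon, +8·0.0416667° lat → SW at lon -79.8333°, lat -69.6667°.
Extended square 8, 9: +8·0.00833333° lon, +9·0.00416667° lat → SW at lon -79.7667°, lat -69.6292°.
Cell spans 0.00833333° lon × 0.00416667° lat. NE corner is SW corner plus one full cell.
latitude 69.62500° S, longitude 79.75833° W.

69.62500° S, 79.75833° W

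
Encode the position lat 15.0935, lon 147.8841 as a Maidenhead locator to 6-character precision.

QK35wc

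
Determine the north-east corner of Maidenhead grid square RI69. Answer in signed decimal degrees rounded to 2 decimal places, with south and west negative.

0.00, 174.00

Field R=17, I=8: +17·20° lon, +8·10° lat → SW at lon 160°, lat -10°.
Square 6, 9: +6·2° lon, +9·1° lat → SW at lon 172°, lat -1°.
Cell spans 2° lon × 1° lat. NE corner is SW corner plus one full cell.
latitude 0.00, longitude 174.00.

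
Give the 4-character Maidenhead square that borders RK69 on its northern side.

Latitude square 9; +1 → 10, wraps to 0, carry into field.
Latitude field K = 10; +1 → 11 = L.
The longitude characters are unchanged.

RL60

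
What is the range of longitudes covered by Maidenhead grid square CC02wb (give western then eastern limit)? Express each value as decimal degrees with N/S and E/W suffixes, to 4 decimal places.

138.1667° W, 138.0833° W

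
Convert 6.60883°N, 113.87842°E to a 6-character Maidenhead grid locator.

Add 180° to longitude and 90° to latitude: 293.8784, 96.6088.
Field: 293.8784/20 → 14 → O, 96.6088/10 → 9 → J; chars OJ.
Square: 13.8784/2 → 6, 6.6088/1 → 6; chars 66.
Subsquare: 1.8784/0.0833333 → 22 → w, 0.6088/0.0416667 → 14 → o; chars wo.

OJ66wo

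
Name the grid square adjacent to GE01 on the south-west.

Longitude square 0; −1 → -1, wraps to 9, carry into field.
Longitude field G = 6; −1 → 5 = F.
Latitude square 1; −1 → 0.

FE90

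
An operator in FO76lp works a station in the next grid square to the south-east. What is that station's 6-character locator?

FO76mo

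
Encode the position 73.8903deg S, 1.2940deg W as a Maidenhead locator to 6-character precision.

IB96ic

Offset from 180°W / 90°S: lon 178.7060°, lat 16.1097°.
Field (20°×10°, letters A–R): lon ⌊178.7060/20⌋ = 8 → I; lat ⌊16.1097/10⌋ = 1 → B.
Square (2°×1°, digits 0–9): lon ⌊18.7060/2⌋ = 9; lat ⌊6.1097/1⌋ = 6.
Subsquare (5′×2.5′, letters a–x): lon ⌊0.7060/0.0833333⌋ = 8 → i; lat ⌊0.1097/0.0416667⌋ = 2 → c.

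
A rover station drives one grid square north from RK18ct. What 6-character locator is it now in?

Latitude subsquare t = 19; +1 → 20 = u.
The longitude characters are unchanged.

RK18cu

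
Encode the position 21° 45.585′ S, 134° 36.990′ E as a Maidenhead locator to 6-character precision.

PG78hf

Shift to the Maidenhead origin (180°W, 90°S): lon 314.6165, lat 68.2403.
Field (20°×10°, letters A–R): lon ⌊314.6165/20⌋ = 15 → P; lat ⌊68.2403/10⌋ = 6 → G.
Square (2°×1°, digits 0–9): lon ⌊14.6165/2⌋ = 7; lat ⌊8.2403/1⌋ = 8.
Subsquare (5′×2.5′, letters a–x): lon ⌊0.6165/0.0833333⌋ = 7 → h; lat ⌊0.2403/0.0416667⌋ = 5 → f.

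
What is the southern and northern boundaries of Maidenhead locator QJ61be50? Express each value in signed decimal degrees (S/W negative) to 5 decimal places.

1.16667, 1.17083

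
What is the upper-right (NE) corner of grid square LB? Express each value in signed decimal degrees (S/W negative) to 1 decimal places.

-70.0, 60.0

Field L=11, B=1: +11·20° lon, +1·10° lat → SW at lon 40°, lat -80°.
Cell spans 20° lon × 10° lat. NE corner is SW corner plus one full cell.
latitude -70.0, longitude 60.0.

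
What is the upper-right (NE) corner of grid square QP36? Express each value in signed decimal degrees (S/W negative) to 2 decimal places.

Field Q=16, P=15: +16·20° lon, +15·10° lat → SW at lon 140°, lat 60°.
Square 3, 6: +3·2° lon, +6·1° lat → SW at lon 146°, lat 66°.
Cell spans 2° lon × 1° lat. NE corner is SW corner plus one full cell.
latitude 67.00, longitude 148.00.

67.00, 148.00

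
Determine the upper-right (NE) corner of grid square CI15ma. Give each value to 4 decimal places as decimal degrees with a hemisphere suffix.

4.9583° S, 136.9167° W

Field C=2, I=8: +2·20° lon, +8·10° lat → SW at lon -140°, lat -10°.
Square 1, 5: +1·2° lon, +5·1° lat → SW at lon -138°, lat -5°.
Subsquare m=12, a=0: +12·0.0833333° lon, +0·0.0416667° lat → SW at lon -137°, lat -5°.
Cell spans 0.0833333° lon × 0.0416667° lat. NE corner is SW corner plus one full cell.
latitude 4.9583° S, longitude 136.9167° W.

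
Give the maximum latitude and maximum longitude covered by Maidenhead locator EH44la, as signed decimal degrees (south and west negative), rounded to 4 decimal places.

-15.9583, -91.0000

Field E=4, H=7: +4·20° lon, +7·10° lat → SW at lon -100°, lat -20°.
Square 4, 4: +4·2° lon, +4·1° lat → SW at lon -92°, lat -16°.
Subsquare l=11, a=0: +11·0.0833333° lon, +0·0.0416667° lat → SW at lon -91.0833°, lat -16°.
Cell spans 0.0833333° lon × 0.0416667° lat. NE corner is SW corner plus one full cell.
latitude -15.9583, longitude -91.0000.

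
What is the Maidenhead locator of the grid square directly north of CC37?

Latitude square 7; +1 → 8.
The longitude characters are unchanged.

CC38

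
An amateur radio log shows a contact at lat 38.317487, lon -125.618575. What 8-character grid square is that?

CM78eh56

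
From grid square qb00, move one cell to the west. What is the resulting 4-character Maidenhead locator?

Longitude square 0; −1 → -1, wraps to 9, carry into field.
Longitude field Q = 16; −1 → 15 = P.
The latitude characters are unchanged.

PB90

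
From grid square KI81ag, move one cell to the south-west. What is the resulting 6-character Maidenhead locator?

Longitude subsquare a = 0; −1 → -1, wraps to 23 = x, carry into square.
Longitude square 8; −1 → 7.
Latitude subsquare g = 6; −1 → 5 = f.

KI71xf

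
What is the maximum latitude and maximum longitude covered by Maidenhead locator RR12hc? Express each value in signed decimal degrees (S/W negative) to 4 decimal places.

82.1250, 162.6667

Field R=17, R=17: +17·20° lon, +17·10° lat → SW at lon 160°, lat 80°.
Square 1, 2: +1·2° lon, +2·1° lat → SW at lon 162°, lat 82°.
Subsquare h=7, c=2: +7·0.0833333° lon, +2·0.0416667° lat → SW at lon 162.583°, lat 82.0833°.
Cell spans 0.0833333° lon × 0.0416667° lat. NE corner is SW corner plus one full cell.
latitude 82.1250, longitude 162.6667.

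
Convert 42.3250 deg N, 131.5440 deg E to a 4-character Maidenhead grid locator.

PN52

Add 180° to longitude and 90° to latitude: 311.54, 132.32.
Field: lon ⌊311.54/20⌋ = 15 → P; lat ⌊132.32/10⌋ = 13 → N.
Square: lon ⌊11.54/2⌋ = 5; lat ⌊2.32/1⌋ = 2.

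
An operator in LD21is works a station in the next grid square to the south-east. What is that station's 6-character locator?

LD21jr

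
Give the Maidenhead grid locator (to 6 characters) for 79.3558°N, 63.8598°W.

Add 180° to longitude and 90° to latitude: 116.1402, 169.3558.
Field: 116.1402/20 → 5 → F, 169.3558/10 → 16 → Q; chars FQ.
Square: 16.1402/2 → 8, 9.3558/1 → 9; chars 89.
Subsquare: 0.1402/0.0833333 → 1 → b, 0.3558/0.0416667 → 8 → i; chars bi.

FQ89bi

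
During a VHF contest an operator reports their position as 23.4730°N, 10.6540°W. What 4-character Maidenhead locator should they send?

IL43

Shift to the Maidenhead origin (180°W, 90°S): lon 169.35, lat 113.47.
Field: 169.35/20 → 8 → I, 113.47/10 → 11 → L; chars IL.
Square: 9.35/2 → 4, 3.47/1 → 3; chars 43.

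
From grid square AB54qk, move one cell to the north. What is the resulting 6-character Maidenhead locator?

AB54ql

Latitude subsquare k = 10; +1 → 11 = l.
The longitude characters are unchanged.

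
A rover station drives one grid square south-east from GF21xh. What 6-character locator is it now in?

GF31ag

Longitude subsquare x = 23; +1 → 24, wraps to 0 = a, carry into square.
Longitude square 2; +1 → 3.
Latitude subsquare h = 7; −1 → 6 = g.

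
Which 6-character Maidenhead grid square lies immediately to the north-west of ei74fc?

EI74ed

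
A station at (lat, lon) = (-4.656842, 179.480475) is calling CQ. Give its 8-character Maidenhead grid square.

RI95ri72

Offset from 180°W / 90°S: lon 359.48048°, lat 85.34316°.
Field: 359.48048/20 → 17 → R, 85.34316/10 → 8 → I; chars RI.
Square: 19.48048/2 → 9, 5.34316/1 → 5; chars 95.
Subsquare: 1.48048/0.0833333 → 17 → r, 0.34316/0.0416667 → 8 → i; chars ri.
Extended square: 0.06381/0.00833333 → 7, 0.00982/0.00416667 → 2; chars 72.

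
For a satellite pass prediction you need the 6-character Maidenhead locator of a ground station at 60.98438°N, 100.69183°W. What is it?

Add 180° to longitude and 90° to latitude: 79.3082, 150.9844.
Field (20°×10°, letters A–R): lon ⌊79.3082/20⌋ = 3 → D; lat ⌊150.9844/10⌋ = 15 → P.
Square (2°×1°, digits 0–9): lon ⌊19.3082/2⌋ = 9; lat ⌊0.9844/1⌋ = 0.
Subsquare (5′×2.5′, letters a–x): lon ⌊1.3082/0.0833333⌋ = 15 → p; lat ⌊0.9844/0.0416667⌋ = 23 → x.

DP90px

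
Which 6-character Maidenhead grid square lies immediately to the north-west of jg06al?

IG96xm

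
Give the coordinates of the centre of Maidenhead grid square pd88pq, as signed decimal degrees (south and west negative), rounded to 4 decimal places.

-51.3125, 137.2917

Field P=15, D=3: +15·20° lon, +3·10° lat → SW at lon 120°, lat -60°.
Square 8, 8: +8·2° lon, +8·1° lat → SW at lon 136°, lat -52°.
Subsquare p=15, q=16: +15·0.0833333° lon, +16·0.0416667° lat → SW at lon 137.25°, lat -51.3333°.
Cell spans 0.0833333° lon × 0.0416667° lat. Centre is SW corner plus half of each.
latitude -51.3125, longitude 137.2917.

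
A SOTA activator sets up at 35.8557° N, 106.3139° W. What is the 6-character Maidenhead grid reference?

DM65uu

Add 180° to longitude and 90° to latitude: 73.6861, 125.8557.
Field: 73.6861/20 → 3 → D, 125.8557/10 → 12 → M; chars DM.
Square: 13.6861/2 → 6, 5.8557/1 → 5; chars 65.
Subsquare: 1.6861/0.0833333 → 20 → u, 0.8557/0.0416667 → 20 → u; chars uu.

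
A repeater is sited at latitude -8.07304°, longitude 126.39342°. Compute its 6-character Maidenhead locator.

PI31ew

Shift to the Maidenhead origin (180°W, 90°S): lon 306.3934, lat 81.9270.
Field: lon ⌊306.3934/20⌋ = 15 → P; lat ⌊81.9270/10⌋ = 8 → I.
Square: lon ⌊6.3934/2⌋ = 3; lat ⌊1.9270/1⌋ = 1.
Subsquare: lon ⌊0.3934/0.0833333⌋ = 4 → e; lat ⌊0.9270/0.0416667⌋ = 22 → w.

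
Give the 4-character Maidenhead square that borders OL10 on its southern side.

OK19

Latitude square 0; −1 → -1, wraps to 9, carry into field.
Latitude field L = 11; −1 → 10 = K.
The longitude characters are unchanged.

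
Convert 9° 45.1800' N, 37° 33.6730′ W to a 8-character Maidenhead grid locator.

Shift to the Maidenhead origin (180°W, 90°S): lon 142.43878, lat 99.75300.
Field (20°×10°, letters A–R): lon ⌊142.43878/20⌋ = 7 → H; lat ⌊99.75300/10⌋ = 9 → J.
Square (2°×1°, digits 0–9): lon ⌊2.43878/2⌋ = 1; lat ⌊9.75300/1⌋ = 9.
Subsquare (5′×2.5′, letters a–x): lon ⌊0.43878/0.0833333⌋ = 5 → f; lat ⌊0.75300/0.0416667⌋ = 18 → s.
Extended square (30″×15″, digits 0–9): lon ⌊0.02212/0.00833333⌋ = 2; lat ⌊0.00300/0.00416667⌋ = 0.

HJ19fs20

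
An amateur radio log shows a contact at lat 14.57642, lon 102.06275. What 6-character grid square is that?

OK14an

Offset from 180°W / 90°S: lon 282.0627°, lat 104.5764°.
Field (20°×10°, letters A–R): 282.0627/20 → 14 → O, 104.5764/10 → 10 → K; chars OK.
Square (2°×1°, digits 0–9): 2.0627/2 → 1, 4.5764/1 → 4; chars 14.
Subsquare (5′×2.5′, letters a–x): 0.0627/0.0833333 → 0 → a, 0.5764/0.0416667 → 13 → n; chars an.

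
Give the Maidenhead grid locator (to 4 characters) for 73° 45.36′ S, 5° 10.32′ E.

JB26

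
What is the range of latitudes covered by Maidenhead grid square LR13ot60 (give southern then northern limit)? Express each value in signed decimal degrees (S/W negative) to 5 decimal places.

Field L=11, R=17: +11·20° lon, +17·10° lat → SW at lon 40°, lat 80°.
Square 1, 3: +1·2° lon, +3·1° lat → SW at lon 42°, lat 83°.
Subsquare o=14, t=19: +14·0.0833333° lon, +19·0.0416667° lat → SW at lon 43.1667°, lat 83.7917°.
Extended square 6, 0: +6·0.00833333° lon, +0·0.00416667° lat → SW at lon 43.2167°, lat 83.7917°.
Cell spans 0.00833333° lon × 0.00416667° lat.
south 83.79167, north 83.79583.

83.79167, 83.79583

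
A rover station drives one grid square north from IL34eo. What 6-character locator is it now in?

Latitude subsquare o = 14; +1 → 15 = p.
The longitude characters are unchanged.

IL34ep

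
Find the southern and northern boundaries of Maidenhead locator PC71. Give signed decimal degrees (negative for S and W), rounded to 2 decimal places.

-69.00, -68.00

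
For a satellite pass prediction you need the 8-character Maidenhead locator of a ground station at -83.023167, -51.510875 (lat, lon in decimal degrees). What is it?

GA46fx84

Offset from 180°W / 90°S: lon 128.48913°, lat 6.97683°.
Field: lon ⌊128.48913/20⌋ = 6 → G; lat ⌊6.97683/10⌋ = 0 → A.
Square: lon ⌊8.48913/2⌋ = 4; lat ⌊6.97683/1⌋ = 6.
Subsquare: lon ⌊0.48913/0.0833333⌋ = 5 → f; lat ⌊0.97683/0.0416667⌋ = 23 → x.
Extended square: lon ⌊0.07246/0.00833333⌋ = 8; lat ⌊0.01850/0.00416667⌋ = 4.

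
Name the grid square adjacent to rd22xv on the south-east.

Longitude subsquare x = 23; +1 → 24, wraps to 0 = a, carry into square.
Longitude square 2; +1 → 3.
Latitude subsquare v = 21; −1 → 20 = u.

RD32au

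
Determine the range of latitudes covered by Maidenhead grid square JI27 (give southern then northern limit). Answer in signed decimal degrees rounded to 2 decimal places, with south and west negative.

-3.00, -2.00

Field J=9, I=8: +9·20° lon, +8·10° lat → SW at lon 0°, lat -10°.
Square 2, 7: +2·2° lon, +7·1° lat → SW at lon 4°, lat -3°.
Cell spans 2° lon × 1° lat.
south -3.00, north -2.00.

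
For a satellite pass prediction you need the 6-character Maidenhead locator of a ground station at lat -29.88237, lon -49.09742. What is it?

GG50kc

Add 180° to longitude and 90° to latitude: 130.9026, 60.1176.
Field: 130.9026/20 → 6 → G, 60.1176/10 → 6 → G; chars GG.
Square: 10.9026/2 → 5, 0.1176/1 → 0; chars 50.
Subsquare: 0.9026/0.0833333 → 10 → k, 0.1176/0.0416667 → 2 → c; chars kc.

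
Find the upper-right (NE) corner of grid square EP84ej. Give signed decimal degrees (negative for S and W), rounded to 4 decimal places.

Field E=4, P=15: +4·20° lon, +15·10° lat → SW at lon -100°, lat 60°.
Square 8, 4: +8·2° lon, +4·1° lat → SW at lon -84°, lat 64°.
Subsquare e=4, j=9: +4·0.0833333° lon, +9·0.0416667° lat → SW at lon -83.6667°, lat 64.375°.
Cell spans 0.0833333° lon × 0.0416667° lat. NE corner is SW corner plus one full cell.
latitude 64.4167, longitude -83.5833.

64.4167, -83.5833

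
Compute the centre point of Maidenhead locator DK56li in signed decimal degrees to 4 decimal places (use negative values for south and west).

16.3542, -109.0417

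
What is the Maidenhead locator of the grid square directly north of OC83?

Latitude square 3; +1 → 4.
The longitude characters are unchanged.

OC84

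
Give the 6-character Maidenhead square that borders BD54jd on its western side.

BD54id

Longitude subsquare j = 9; −1 → 8 = i.
The latitude characters are unchanged.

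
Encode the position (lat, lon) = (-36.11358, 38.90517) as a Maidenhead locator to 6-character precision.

KF93kv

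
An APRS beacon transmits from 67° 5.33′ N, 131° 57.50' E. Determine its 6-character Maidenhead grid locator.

Shift to the Maidenhead origin (180°W, 90°S): lon 311.9583, lat 157.0888.
Field: lon ⌊311.9583/20⌋ = 15 → P; lat ⌊157.0888/10⌋ = 15 → P.
Square: lon ⌊11.9583/2⌋ = 5; lat ⌊7.0888/1⌋ = 7.
Subsquare: lon ⌊1.9583/0.0833333⌋ = 23 → x; lat ⌊0.0888/0.0416667⌋ = 2 → c.

PP57xc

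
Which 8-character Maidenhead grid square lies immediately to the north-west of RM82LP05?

Longitude extended square 0; −1 → -1, wraps to 9, carry into subsquare.
Longitude subsquare l = 11; −1 → 10 = k.
Latitude extended square 5; +1 → 6.

RM82kp96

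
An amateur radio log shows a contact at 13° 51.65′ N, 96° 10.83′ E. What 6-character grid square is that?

NK83cu

Add 180° to longitude and 90° to latitude: 276.1805, 103.8608.
Field: 276.1805/20 → 13 → N, 103.8608/10 → 10 → K; chars NK.
Square: 16.1805/2 → 8, 3.8608/1 → 3; chars 83.
Subsquare: 0.1805/0.0833333 → 2 → c, 0.8608/0.0416667 → 20 → u; chars cu.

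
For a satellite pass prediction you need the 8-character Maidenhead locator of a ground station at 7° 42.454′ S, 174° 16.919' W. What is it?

AI22uh60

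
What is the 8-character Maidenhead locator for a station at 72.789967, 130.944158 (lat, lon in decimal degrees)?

PQ52ls39

Shift to the Maidenhead origin (180°W, 90°S): lon 310.94416, lat 162.78997.
Field (20°×10°, letters A–R): lon ⌊310.94416/20⌋ = 15 → P; lat ⌊162.78997/10⌋ = 16 → Q.
Square (2°×1°, digits 0–9): lon ⌊10.94416/2⌋ = 5; lat ⌊2.78997/1⌋ = 2.
Subsquare (5′×2.5′, letters a–x): lon ⌊0.94416/0.0833333⌋ = 11 → l; lat ⌊0.78997/0.0416667⌋ = 18 → s.
Extended square (30″×15″, digits 0–9): lon ⌊0.02749/0.00833333⌋ = 3; lat ⌊0.03997/0.00416667⌋ = 9.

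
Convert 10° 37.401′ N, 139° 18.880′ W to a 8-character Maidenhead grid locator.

CK00io29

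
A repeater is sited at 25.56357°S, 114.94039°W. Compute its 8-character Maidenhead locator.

Offset from 180°W / 90°S: lon 65.05961°, lat 64.43643°.
Field: 65.05961/20 → 3 → D, 64.43643/10 → 6 → G; chars DG.
Square: 5.05961/2 → 2, 4.43643/1 → 4; chars 24.
Subsquare: 1.05961/0.0833333 → 12 → m, 0.43643/0.0416667 → 10 → k; chars mk.
Extended square: 0.05961/0.00833333 → 7, 0.01976/0.00416667 → 4; chars 74.

DG24mk74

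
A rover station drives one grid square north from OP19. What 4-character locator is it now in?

OQ10

Latitude square 9; +1 → 10, wraps to 0, carry into field.
Latitude field P = 15; +1 → 16 = Q.
The longitude characters are unchanged.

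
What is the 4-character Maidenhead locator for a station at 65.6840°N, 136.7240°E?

PP85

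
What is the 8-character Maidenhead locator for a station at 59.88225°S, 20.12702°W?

Shift to the Maidenhead origin (180°W, 90°S): lon 159.87298, lat 30.11775.
Field: 159.87298/20 → 7 → H, 30.11775/10 → 3 → D; chars HD.
Square: 19.87298/2 → 9, 0.11775/1 → 0; chars 90.
Subsquare: 1.87298/0.0833333 → 22 → w, 0.11775/0.0416667 → 2 → c; chars wc.
Extended square: 0.03965/0.00833333 → 4, 0.03442/0.00416667 → 8; chars 48.

HD90wc48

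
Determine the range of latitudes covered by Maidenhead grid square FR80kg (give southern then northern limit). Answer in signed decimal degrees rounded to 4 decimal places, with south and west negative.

80.2500, 80.2917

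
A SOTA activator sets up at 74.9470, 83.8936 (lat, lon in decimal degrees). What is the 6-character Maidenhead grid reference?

NQ14ww

Offset from 180°W / 90°S: lon 263.8936°, lat 164.9470°.
Field: lon ⌊263.8936/20⌋ = 13 → N; lat ⌊164.9470/10⌋ = 16 → Q.
Square: lon ⌊3.8936/2⌋ = 1; lat ⌊4.9470/1⌋ = 4.
Subsquare: lon ⌊1.8936/0.0833333⌋ = 22 → w; lat ⌊0.9470/0.0416667⌋ = 22 → w.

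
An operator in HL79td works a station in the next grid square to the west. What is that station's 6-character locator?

HL79sd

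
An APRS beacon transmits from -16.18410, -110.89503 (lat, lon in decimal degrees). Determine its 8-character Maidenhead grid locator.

DH43nt25

Offset from 180°W / 90°S: lon 69.10497°, lat 73.81590°.
Field: lon ⌊69.10497/20⌋ = 3 → D; lat ⌊73.81590/10⌋ = 7 → H.
Square: lon ⌊9.10497/2⌋ = 4; lat ⌊3.81590/1⌋ = 3.
Subsquare: lon ⌊1.10497/0.0833333⌋ = 13 → n; lat ⌊0.81590/0.0416667⌋ = 19 → t.
Extended square: lon ⌊0.02164/0.00833333⌋ = 2; lat ⌊0.02423/0.00416667⌋ = 5.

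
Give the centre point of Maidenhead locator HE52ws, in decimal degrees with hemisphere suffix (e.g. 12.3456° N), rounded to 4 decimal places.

Field H=7, E=4: +7·20° lon, +4·10° lat → SW at lon -40°, lat -50°.
Square 5, 2: +5·2° lon, +2·1° lat → SW at lon -30°, lat -48°.
Subsquare w=22, s=18: +22·0.0833333° lon, +18·0.0416667° lat → SW at lon -28.1667°, lat -47.25°.
Cell spans 0.0833333° lon × 0.0416667° lat. Centre is SW corner plus half of each.
latitude 47.2292° S, longitude 28.1250° W.

47.2292° S, 28.1250° W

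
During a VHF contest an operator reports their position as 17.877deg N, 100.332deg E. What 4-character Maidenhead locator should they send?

Offset from 180°W / 90°S: lon 280.33°, lat 107.88°.
Field (20°×10°, letters A–R): lon ⌊280.33/20⌋ = 14 → O; lat ⌊107.88/10⌋ = 10 → K.
Square (2°×1°, digits 0–9): lon ⌊0.33/2⌋ = 0; lat ⌊7.88/1⌋ = 7.

OK07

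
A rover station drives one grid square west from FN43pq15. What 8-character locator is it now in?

Longitude extended square 1; −1 → 0.
The latitude characters are unchanged.

FN43pq05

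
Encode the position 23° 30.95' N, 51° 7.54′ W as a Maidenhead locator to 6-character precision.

Shift to the Maidenhead origin (180°W, 90°S): lon 128.8743, lat 113.5158.
Field (20°×10°, letters A–R): 128.8743/20 → 6 → G, 113.5158/10 → 11 → L; chars GL.
Square (2°×1°, digits 0–9): 8.8743/2 → 4, 3.5158/1 → 3; chars 43.
Subsquare (5′×2.5′, letters a–x): 0.8743/0.0833333 → 10 → k, 0.5158/0.0416667 → 12 → m; chars km.

GL43km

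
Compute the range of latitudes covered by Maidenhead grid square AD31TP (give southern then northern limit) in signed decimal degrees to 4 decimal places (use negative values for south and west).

Field A=0, D=3: +0·20° lon, +3·10° lat → SW at lon -180°, lat -60°.
Square 3, 1: +3·2° lon, +1·1° lat → SW at lon -174°, lat -59°.
Subsquare t=19, p=15: +19·0.0833333° lon, +15·0.0416667° lat → SW at lon -172.417°, lat -58.375°.
Cell spans 0.0833333° lon × 0.0416667° lat.
south -58.3750, north -58.3333.

-58.3750, -58.3333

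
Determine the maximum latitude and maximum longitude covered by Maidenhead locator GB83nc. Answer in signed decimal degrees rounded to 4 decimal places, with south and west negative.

-76.8750, -42.8333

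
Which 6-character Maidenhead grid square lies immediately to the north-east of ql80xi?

QL90aj

Longitude subsquare x = 23; +1 → 24, wraps to 0 = a, carry into square.
Longitude square 8; +1 → 9.
Latitude subsquare i = 8; +1 → 9 = j.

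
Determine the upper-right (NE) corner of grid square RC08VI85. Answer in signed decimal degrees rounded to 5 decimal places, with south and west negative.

-61.64167, 161.82500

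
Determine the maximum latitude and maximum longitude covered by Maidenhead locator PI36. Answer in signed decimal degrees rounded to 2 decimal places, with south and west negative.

-3.00, 128.00

Field P=15, I=8: +15·20° lon, +8·10° lat → SW at lon 120°, lat -10°.
Square 3, 6: +3·2° lon, +6·1° lat → SW at lon 126°, lat -4°.
Cell spans 2° lon × 1° lat. NE corner is SW corner plus one full cell.
latitude -3.00, longitude 128.00.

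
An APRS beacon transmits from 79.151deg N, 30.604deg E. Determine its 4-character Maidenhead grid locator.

KQ59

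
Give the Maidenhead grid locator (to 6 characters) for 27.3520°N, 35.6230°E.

KL77ti

Shift to the Maidenhead origin (180°W, 90°S): lon 215.6230, lat 117.3520.
Field: lon ⌊215.6230/20⌋ = 10 → K; lat ⌊117.3520/10⌋ = 11 → L.
Square: lon ⌊15.6230/2⌋ = 7; lat ⌊7.3520/1⌋ = 7.
Subsquare: lon ⌊1.6230/0.0833333⌋ = 19 → t; lat ⌊0.3520/0.0416667⌋ = 8 → i.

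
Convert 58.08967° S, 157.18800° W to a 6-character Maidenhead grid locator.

Offset from 180°W / 90°S: lon 22.8120°, lat 31.9103°.
Field: 22.8120/20 → 1 → B, 31.9103/10 → 3 → D; chars BD.
Square: 2.8120/2 → 1, 1.9103/1 → 1; chars 11.
Subsquare: 0.8120/0.0833333 → 9 → j, 0.9103/0.0416667 → 21 → v; chars jv.

BD11jv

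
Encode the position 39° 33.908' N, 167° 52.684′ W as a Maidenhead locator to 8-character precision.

AM69bn45

Offset from 180°W / 90°S: lon 12.12193°, lat 129.56513°.
Field: lon ⌊12.12193/20⌋ = 0 → A; lat ⌊129.56513/10⌋ = 12 → M.
Square: lon ⌊12.12193/2⌋ = 6; lat ⌊9.56513/1⌋ = 9.
Subsquare: lon ⌊0.12193/0.0833333⌋ = 1 → b; lat ⌊0.56513/0.0416667⌋ = 13 → n.
Extended square: lon ⌊0.03860/0.00833333⌋ = 4; lat ⌊0.02347/0.00416667⌋ = 5.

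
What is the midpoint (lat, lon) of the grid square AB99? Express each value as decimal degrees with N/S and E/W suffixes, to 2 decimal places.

Field A=0, B=1: +0·20° lon, +1·10° lat → SW at lon -180°, lat -80°.
Square 9, 9: +9·2° lon, +9·1° lat → SW at lon -162°, lat -71°.
Cell spans 2° lon × 1° lat. Centre is SW corner plus half of each.
latitude 70.50° S, longitude 161.00° W.

70.50° S, 161.00° W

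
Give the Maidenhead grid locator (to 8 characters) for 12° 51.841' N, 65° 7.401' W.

Shift to the Maidenhead origin (180°W, 90°S): lon 114.87665, lat 102.86402.
Field: lon ⌊114.87665/20⌋ = 5 → F; lat ⌊102.86402/10⌋ = 10 → K.
Square: lon ⌊14.87665/2⌋ = 7; lat ⌊2.86402/1⌋ = 2.
Subsquare: lon ⌊0.87665/0.0833333⌋ = 10 → k; lat ⌊0.86402/0.0416667⌋ = 20 → u.
Extended square: lon ⌊0.04332/0.00833333⌋ = 5; lat ⌊0.03068/0.00416667⌋ = 7.

FK72ku57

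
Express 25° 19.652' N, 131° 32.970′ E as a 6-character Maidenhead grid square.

Shift to the Maidenhead origin (180°W, 90°S): lon 311.5495, lat 115.3275.
Field: lon ⌊311.5495/20⌋ = 15 → P; lat ⌊115.3275/10⌋ = 11 → L.
Square: lon ⌊11.5495/2⌋ = 5; lat ⌊5.3275/1⌋ = 5.
Subsquare: lon ⌊1.5495/0.0833333⌋ = 18 → s; lat ⌊0.3275/0.0416667⌋ = 7 → h.

PL55sh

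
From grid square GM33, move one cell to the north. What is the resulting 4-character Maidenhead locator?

GM34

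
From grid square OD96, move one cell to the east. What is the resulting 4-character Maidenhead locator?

PD06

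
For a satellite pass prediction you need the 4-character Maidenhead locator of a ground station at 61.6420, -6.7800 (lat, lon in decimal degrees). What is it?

Offset from 180°W / 90°S: lon 173.22°, lat 151.64°.
Field: lon ⌊173.22/20⌋ = 8 → I; lat ⌊151.64/10⌋ = 15 → P.
Square: lon ⌊13.22/2⌋ = 6; lat ⌊1.64/1⌋ = 1.

IP61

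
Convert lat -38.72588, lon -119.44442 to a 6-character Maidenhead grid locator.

DF01gg

Add 180° to longitude and 90° to latitude: 60.5556, 51.2741.
Field: 60.5556/20 → 3 → D, 51.2741/10 → 5 → F; chars DF.
Square: 0.5556/2 → 0, 1.2741/1 → 1; chars 01.
Subsquare: 0.5556/0.0833333 → 6 → g, 0.2741/0.0416667 → 6 → g; chars gg.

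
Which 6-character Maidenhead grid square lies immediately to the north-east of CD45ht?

CD45iu

Longitude subsquare h = 7; +1 → 8 = i.
Latitude subsquare t = 19; +1 → 20 = u.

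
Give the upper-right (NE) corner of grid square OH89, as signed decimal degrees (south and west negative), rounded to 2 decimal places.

Field O=14, H=7: +14·20° lon, +7·10° lat → SW at lon 100°, lat -20°.
Square 8, 9: +8·2° lon, +9·1° lat → SW at lon 116°, lat -11°.
Cell spans 2° lon × 1° lat. NE corner is SW corner plus one full cell.
latitude -10.00, longitude 118.00.

-10.00, 118.00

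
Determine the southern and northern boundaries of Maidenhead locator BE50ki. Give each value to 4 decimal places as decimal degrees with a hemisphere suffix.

Field B=1, E=4: +1·20° lon, +4·10° lat → SW at lon -160°, lat -50°.
Square 5, 0: +5·2° lon, +0·1° lat → SW at lon -150°, lat -50°.
Subsquare k=10, i=8: +10·0.0833333° lon, +8·0.0416667° lat → SW at lon -149.167°, lat -49.6667°.
Cell spans 0.0833333° lon × 0.0416667° lat.
south 49.6667° S, north 49.6250° S.

49.6667° S, 49.6250° S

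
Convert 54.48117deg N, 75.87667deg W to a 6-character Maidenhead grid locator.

FO24bl

Add 180° to longitude and 90° to latitude: 104.1233, 144.4812.
Field: 104.1233/20 → 5 → F, 144.4812/10 → 14 → O; chars FO.
Square: 4.1233/2 → 2, 4.4812/1 → 4; chars 24.
Subsquare: 0.1233/0.0833333 → 1 → b, 0.4812/0.0416667 → 11 → l; chars bl.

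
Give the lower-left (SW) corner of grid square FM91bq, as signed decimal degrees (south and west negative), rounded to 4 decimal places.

31.6667, -61.9167

Field F=5, M=12: +5·20° lon, +12·10° lat → SW at lon -80°, lat 30°.
Square 9, 1: +9·2° lon, +1·1° lat → SW at lon -62°, lat 31°.
Subsquare b=1, q=16: +1·0.0833333° lon, +16·0.0416667° lat → SW at lon -61.9167°, lat 31.6667°.
latitude 31.6667, longitude -61.9167.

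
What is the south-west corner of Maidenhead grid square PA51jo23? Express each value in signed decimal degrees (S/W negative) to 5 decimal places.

Field P=15, A=0: +15·20° lon, +0·10° lat → SW at lon 120°, lat -90°.
Square 5, 1: +5·2° lon, +1·1° lat → SW at lon 130°, lat -89°.
Subsquare j=9, o=14: +9·0.0833333° lon, +14·0.0416667° lat → SW at lon 130.75°, lat -88.4167°.
Extended square 2, 3: +2·0.00833333° lon, +3·0.00416667° lat → SW at lon 130.767°, lat -88.4042°.
latitude -88.40417, longitude 130.76667.

-88.40417, 130.76667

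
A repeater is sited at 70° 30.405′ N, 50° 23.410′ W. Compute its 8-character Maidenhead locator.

GQ40tm31

Add 180° to longitude and 90° to latitude: 129.60983, 160.50675.
Field: lon ⌊129.60983/20⌋ = 6 → G; lat ⌊160.50675/10⌋ = 16 → Q.
Square: lon ⌊9.60983/2⌋ = 4; lat ⌊0.50675/1⌋ = 0.
Subsquare: lon ⌊1.60983/0.0833333⌋ = 19 → t; lat ⌊0.50675/0.0416667⌋ = 12 → m.
Extended square: lon ⌊0.02650/0.00833333⌋ = 3; lat ⌊0.00675/0.00416667⌋ = 1.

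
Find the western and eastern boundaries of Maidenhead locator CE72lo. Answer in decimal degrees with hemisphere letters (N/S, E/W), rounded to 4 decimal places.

125.0833° W, 125.0000° W

Field C=2, E=4: +2·20° lon, +4·10° lat → SW at lon -140°, lat -50°.
Square 7, 2: +7·2° lon, +2·1° lat → SW at lon -126°, lat -48°.
Subsquare l=11, o=14: +11·0.0833333° lon, +14·0.0416667° lat → SW at lon -125.083°, lat -47.4167°.
Cell spans 0.0833333° lon × 0.0416667° lat.
west 125.0833° W, east 125.0000° W.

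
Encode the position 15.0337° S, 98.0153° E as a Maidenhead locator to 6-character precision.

NH94ax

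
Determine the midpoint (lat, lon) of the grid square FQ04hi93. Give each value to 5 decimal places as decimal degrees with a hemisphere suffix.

74.34792° N, 79.33750° W

Field F=5, Q=16: +5·20° lon, +16·10° lat → SW at lon -80°, lat 70°.
Square 0, 4: +0·2° lon, +4·1° lat → SW at lon -80°, lat 74°.
Subsquare h=7, i=8: +7·0.0833333° lon, +8·0.0416667° lat → SW at lon -79.4167°, lat 74.3333°.
Extended square 9, 3: +9·0.00833333° lon, +3·0.00416667° lat → SW at lon -79.3417°, lat 74.3458°.
Cell spans 0.00833333° lon × 0.00416667° lat. Centre is SW corner plus half of each.
latitude 74.34792° N, longitude 79.33750° W.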